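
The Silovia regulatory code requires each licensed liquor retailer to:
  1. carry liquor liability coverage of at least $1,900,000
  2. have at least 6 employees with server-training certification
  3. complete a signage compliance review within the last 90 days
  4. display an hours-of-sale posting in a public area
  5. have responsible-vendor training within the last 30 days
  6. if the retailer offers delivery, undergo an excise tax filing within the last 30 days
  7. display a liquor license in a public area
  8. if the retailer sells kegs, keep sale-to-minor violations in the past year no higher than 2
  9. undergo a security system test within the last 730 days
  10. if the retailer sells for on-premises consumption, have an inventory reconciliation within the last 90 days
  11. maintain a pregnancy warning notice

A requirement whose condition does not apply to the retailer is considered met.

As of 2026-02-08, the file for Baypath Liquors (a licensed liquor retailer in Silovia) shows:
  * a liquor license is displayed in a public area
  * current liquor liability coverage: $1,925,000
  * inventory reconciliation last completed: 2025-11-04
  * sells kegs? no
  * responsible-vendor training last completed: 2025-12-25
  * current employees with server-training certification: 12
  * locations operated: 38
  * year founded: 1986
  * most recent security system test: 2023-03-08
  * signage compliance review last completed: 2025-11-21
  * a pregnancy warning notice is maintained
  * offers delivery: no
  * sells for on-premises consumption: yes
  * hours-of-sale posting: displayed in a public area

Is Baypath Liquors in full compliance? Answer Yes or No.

No

1. liquor liability coverage $1,925,000 ≥ $1,900,000 → met
2. employees with server-training certification 12 ≥ 6 → met
3. signage compliance review 79 days ago vs limit 90 → met
4. hours-of-sale posting present → met
5. responsible-vendor training 45 days ago vs limit 30 → not met
6. condition 'offers delivery' does not hold → requirement n/a → met
7. liquor license present → met
8. condition 'sells kegs' does not hold → requirement n/a → met
9. security system test 1068 days ago vs limit 730 → not met
10. condition 'sells for on-premises consumption' holds; inventory reconciliation 96 days ago vs limit 90 → not met
11. pregnancy warning notice present → met
Not met: 5, 9, 10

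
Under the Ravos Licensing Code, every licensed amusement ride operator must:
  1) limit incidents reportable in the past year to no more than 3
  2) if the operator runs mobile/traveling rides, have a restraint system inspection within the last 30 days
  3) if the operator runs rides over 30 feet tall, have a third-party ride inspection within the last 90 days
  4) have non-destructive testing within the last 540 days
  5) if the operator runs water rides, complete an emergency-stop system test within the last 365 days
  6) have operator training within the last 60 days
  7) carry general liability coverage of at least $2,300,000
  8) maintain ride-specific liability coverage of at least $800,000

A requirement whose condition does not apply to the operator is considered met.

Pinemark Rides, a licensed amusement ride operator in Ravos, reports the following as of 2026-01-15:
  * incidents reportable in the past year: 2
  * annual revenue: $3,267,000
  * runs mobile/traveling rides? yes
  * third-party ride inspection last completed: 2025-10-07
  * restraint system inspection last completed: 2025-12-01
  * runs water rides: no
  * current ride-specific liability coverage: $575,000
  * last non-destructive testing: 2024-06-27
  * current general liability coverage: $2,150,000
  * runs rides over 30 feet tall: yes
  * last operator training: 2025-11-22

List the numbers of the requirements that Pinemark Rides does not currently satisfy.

2, 3, 4, 7, 8

1. incidents reportable in the past year 2 ≤ 3 → met
2. condition 'runs mobile/traveling rides' holds; restraint system inspection 45 days ago vs limit 30 → not met
3. condition 'runs rides over 30 feet tall' holds; third-party ride inspection 100 days ago vs limit 90 → not met
4. non-destructive testing 567 days ago vs limit 540 → not met
5. condition 'runs water rides' does not hold → requirement n/a → met
6. operator training 54 days ago vs limit 60 → met
7. general liability coverage $2,150,000 < $2,300,000 → not met
8. ride-specific liability coverage $575,000 < $800,000 → not met
Not met: 2, 3, 4, 7, 8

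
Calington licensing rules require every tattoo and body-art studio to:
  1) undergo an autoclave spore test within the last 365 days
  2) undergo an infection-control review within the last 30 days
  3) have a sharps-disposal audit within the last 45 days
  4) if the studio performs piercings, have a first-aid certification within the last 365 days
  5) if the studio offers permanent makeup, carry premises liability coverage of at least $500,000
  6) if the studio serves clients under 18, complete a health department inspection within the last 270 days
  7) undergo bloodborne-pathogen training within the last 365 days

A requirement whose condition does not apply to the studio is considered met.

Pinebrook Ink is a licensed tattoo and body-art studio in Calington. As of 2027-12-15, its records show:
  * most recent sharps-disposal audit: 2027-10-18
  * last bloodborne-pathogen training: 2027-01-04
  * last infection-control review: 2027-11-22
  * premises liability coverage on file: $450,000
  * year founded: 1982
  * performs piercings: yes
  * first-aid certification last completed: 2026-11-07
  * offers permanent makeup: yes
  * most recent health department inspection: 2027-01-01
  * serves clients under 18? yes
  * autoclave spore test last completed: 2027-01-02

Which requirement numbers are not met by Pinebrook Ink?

1. autoclave spore test 347 days ago vs limit 365 → met
2. infection-control review 23 days ago vs limit 30 → met
3. sharps-disposal audit 58 days ago vs limit 45 → not met
4. condition 'performs piercings' holds; first-aid certification 403 days ago vs limit 365 → not met
5. condition 'offers permanent makeup' holds; premises liability coverage $450,000 < $500,000 → not met
6. condition 'serves clients under 18' holds; health department inspection 348 days ago vs limit 270 → not met
7. bloodborne-pathogen training 345 days ago vs limit 365 → met
Not met: 3, 4, 5, 6

3, 4, 5, 6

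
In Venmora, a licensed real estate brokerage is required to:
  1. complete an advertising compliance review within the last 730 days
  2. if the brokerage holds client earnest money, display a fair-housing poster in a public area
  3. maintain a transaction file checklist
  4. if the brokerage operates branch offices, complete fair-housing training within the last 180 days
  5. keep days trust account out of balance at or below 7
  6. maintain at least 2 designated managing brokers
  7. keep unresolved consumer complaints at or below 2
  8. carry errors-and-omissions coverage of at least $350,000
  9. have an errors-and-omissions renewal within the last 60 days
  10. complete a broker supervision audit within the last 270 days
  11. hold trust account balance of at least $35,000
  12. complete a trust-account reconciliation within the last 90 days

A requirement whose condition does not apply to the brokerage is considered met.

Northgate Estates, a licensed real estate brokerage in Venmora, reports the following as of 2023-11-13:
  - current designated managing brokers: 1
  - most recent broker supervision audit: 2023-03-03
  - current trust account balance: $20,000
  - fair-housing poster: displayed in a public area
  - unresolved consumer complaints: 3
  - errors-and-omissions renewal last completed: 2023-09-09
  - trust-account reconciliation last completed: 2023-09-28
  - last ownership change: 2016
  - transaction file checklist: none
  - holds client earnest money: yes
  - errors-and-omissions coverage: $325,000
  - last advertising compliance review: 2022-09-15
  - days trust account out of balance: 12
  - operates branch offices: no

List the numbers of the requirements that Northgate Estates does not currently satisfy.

1. advertising compliance review 424 days ago vs limit 730 → met
2. condition 'holds client earnest money' holds; fair-housing poster present → met
3. transaction file checklist absent → not met
4. condition 'operates branch offices' does not hold → requirement n/a → met
5. days trust account out of balance 12 > 7 → not met
6. designated managing brokers 1 < 2 → not met
7. unresolved consumer complaints 3 > 2 → not met
8. errors-and-omissions coverage $325,000 < $350,000 → not met
9. errors-and-omissions renewal 65 days ago vs limit 60 → not met
10. broker supervision audit 255 days ago vs limit 270 → met
11. trust account balance $20,000 < $35,000 → not met
12. trust-account reconciliation 46 days ago vs limit 90 → met
Not met: 3, 5, 6, 7, 8, 9, 11

3, 5, 6, 7, 8, 9, 11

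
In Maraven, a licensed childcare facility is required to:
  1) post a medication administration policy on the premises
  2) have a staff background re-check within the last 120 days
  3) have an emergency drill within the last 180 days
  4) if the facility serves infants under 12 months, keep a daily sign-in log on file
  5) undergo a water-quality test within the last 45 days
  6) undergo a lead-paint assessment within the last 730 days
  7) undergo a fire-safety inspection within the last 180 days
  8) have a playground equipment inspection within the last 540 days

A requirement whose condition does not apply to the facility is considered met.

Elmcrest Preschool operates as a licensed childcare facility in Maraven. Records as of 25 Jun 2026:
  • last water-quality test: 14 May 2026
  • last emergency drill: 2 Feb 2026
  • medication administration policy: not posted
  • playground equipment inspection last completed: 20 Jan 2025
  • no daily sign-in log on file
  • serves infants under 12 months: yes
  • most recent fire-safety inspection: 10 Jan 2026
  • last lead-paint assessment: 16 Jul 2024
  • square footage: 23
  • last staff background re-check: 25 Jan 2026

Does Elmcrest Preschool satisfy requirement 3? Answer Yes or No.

Yes

3. emergency drill 143 days ago vs limit 180 → met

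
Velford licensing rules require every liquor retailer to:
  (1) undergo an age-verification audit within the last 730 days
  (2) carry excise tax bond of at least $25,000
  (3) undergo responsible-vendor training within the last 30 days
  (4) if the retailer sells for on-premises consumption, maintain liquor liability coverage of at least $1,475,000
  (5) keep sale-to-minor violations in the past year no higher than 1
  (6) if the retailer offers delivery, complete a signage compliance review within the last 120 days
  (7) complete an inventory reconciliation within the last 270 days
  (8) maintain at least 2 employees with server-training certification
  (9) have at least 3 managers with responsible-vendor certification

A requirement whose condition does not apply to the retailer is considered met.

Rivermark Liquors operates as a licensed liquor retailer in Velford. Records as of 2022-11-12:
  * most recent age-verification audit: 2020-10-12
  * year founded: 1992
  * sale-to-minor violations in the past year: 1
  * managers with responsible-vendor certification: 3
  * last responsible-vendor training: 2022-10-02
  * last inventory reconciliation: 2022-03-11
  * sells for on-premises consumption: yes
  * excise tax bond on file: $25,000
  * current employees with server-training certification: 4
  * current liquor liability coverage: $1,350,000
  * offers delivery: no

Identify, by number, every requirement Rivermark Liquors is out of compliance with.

1. age-verification audit 761 days ago vs limit 730 → not met
2. excise tax bond $25,000 ≥ $25,000 → met
3. responsible-vendor training 41 days ago vs limit 30 → not met
4. condition 'sells for on-premises consumption' holds; liquor liability coverage $1,350,000 < $1,475,000 → not met
5. sale-to-minor violations in the past year 1 ≤ 1 → met
6. condition 'offers delivery' does not hold → requirement n/a → met
7. inventory reconciliation 246 days ago vs limit 270 → met
8. employees with server-training certification 4 ≥ 2 → met
9. managers with responsible-vendor certification 3 ≥ 3 → met
Not met: 1, 3, 4

1, 3, 4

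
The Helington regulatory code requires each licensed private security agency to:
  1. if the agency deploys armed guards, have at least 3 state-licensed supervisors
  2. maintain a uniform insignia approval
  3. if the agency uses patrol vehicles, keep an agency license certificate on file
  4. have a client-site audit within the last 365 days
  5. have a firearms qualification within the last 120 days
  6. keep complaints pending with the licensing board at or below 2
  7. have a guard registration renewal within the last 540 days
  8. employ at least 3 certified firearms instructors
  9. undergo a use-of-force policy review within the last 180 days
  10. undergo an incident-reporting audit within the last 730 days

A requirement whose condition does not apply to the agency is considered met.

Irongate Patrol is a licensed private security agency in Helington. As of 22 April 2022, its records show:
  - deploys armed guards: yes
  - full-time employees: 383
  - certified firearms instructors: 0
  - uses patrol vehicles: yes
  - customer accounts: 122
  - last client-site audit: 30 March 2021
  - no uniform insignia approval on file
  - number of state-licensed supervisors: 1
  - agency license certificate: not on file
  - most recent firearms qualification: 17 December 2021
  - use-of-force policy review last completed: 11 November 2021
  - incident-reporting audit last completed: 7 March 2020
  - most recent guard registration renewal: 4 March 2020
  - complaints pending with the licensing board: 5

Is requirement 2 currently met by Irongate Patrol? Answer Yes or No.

2. uniform insignia approval absent → not met

No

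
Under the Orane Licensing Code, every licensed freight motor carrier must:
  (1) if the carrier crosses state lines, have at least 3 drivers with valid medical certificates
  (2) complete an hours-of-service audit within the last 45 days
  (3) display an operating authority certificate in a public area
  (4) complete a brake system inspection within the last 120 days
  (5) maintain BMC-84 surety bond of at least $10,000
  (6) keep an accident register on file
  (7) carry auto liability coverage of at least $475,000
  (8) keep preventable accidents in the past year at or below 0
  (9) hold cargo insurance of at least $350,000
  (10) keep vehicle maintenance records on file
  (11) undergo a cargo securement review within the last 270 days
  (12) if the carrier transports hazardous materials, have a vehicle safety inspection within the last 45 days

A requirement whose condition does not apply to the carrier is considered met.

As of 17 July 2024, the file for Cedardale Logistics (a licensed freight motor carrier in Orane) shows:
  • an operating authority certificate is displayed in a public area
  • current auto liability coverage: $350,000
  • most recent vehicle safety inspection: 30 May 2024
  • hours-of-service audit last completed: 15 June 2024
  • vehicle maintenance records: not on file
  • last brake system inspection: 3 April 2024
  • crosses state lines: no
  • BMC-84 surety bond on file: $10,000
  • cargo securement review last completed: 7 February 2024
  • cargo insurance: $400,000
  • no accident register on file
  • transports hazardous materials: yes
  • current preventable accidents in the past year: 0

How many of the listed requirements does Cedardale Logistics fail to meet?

1. condition 'crosses state lines' does not hold → requirement n/a → met
2. hours-of-service audit 32 days ago vs limit 45 → met
3. operating authority certificate present → met
4. brake system inspection 105 days ago vs limit 120 → met
5. BMC-84 surety bond $10,000 ≥ $10,000 → met
6. accident register absent → not met
7. auto liability coverage $350,000 < $475,000 → not met
8. preventable accidents in the past year 0 ≤ 0 → met
9. cargo insurance $400,000 ≥ $350,000 → met
10. vehicle maintenance records absent → not met
11. cargo securement review 161 days ago vs limit 270 → met
12. condition 'transports hazardous materials' holds; vehicle safety inspection 48 days ago vs limit 45 → not met
Not met: 4 of 12

4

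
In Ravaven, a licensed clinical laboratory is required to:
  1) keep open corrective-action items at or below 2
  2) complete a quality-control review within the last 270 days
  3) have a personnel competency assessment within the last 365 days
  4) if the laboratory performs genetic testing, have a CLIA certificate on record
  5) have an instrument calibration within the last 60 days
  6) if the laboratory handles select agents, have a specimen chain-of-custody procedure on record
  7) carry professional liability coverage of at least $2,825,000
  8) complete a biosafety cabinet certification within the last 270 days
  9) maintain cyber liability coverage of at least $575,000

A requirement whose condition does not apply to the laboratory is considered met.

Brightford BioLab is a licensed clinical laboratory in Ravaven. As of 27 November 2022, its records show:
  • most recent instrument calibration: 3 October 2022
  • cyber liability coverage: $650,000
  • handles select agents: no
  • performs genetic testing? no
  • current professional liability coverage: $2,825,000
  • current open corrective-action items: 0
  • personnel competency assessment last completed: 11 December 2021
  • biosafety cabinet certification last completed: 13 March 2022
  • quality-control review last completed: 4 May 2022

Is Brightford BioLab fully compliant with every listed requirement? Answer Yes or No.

1. open corrective-action items 0 ≤ 2 → met
2. quality-control review 207 days ago vs limit 270 → met
3. personnel competency assessment 351 days ago vs limit 365 → met
4. condition 'performs genetic testing' does not hold → requirement n/a → met
5. instrument calibration 55 days ago vs limit 60 → met
6. condition 'handles select agents' does not hold → requirement n/a → met
7. professional liability coverage $2,825,000 ≥ $2,825,000 → met
8. biosafety cabinet certification 259 days ago vs limit 270 → met
9. cyber liability coverage $650,000 ≥ $575,000 → met
All met.

Yes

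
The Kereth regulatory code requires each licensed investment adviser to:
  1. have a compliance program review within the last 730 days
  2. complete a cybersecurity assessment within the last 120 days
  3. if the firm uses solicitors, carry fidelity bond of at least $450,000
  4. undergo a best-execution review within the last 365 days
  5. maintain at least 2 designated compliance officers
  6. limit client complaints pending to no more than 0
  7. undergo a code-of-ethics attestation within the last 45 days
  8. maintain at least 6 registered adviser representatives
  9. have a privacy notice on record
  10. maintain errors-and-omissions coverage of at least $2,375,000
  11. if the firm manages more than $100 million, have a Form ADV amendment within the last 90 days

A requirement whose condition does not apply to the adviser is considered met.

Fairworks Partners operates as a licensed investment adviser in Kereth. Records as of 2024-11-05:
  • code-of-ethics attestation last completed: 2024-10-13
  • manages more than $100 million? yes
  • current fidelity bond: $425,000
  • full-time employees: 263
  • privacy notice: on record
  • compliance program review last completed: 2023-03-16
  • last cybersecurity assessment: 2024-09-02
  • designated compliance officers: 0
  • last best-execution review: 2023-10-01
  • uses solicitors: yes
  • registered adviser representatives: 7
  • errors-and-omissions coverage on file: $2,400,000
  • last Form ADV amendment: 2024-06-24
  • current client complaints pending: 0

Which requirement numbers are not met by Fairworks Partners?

3, 4, 5, 11

1. compliance program review 600 days ago vs limit 730 → met
2. cybersecurity assessment 64 days ago vs limit 120 → met
3. condition 'uses solicitors' holds; fidelity bond $425,000 < $450,000 → not met
4. best-execution review 401 days ago vs limit 365 → not met
5. designated compliance officers 0 < 2 → not met
6. client complaints pending 0 ≤ 0 → met
7. code-of-ethics attestation 23 days ago vs limit 45 → met
8. registered adviser representatives 7 ≥ 6 → met
9. privacy notice present → met
10. errors-and-omissions coverage $2,400,000 ≥ $2,375,000 → met
11. condition 'manages more than $100 million' holds; Form ADV amendment 134 days ago vs limit 90 → not met
Not met: 3, 4, 5, 11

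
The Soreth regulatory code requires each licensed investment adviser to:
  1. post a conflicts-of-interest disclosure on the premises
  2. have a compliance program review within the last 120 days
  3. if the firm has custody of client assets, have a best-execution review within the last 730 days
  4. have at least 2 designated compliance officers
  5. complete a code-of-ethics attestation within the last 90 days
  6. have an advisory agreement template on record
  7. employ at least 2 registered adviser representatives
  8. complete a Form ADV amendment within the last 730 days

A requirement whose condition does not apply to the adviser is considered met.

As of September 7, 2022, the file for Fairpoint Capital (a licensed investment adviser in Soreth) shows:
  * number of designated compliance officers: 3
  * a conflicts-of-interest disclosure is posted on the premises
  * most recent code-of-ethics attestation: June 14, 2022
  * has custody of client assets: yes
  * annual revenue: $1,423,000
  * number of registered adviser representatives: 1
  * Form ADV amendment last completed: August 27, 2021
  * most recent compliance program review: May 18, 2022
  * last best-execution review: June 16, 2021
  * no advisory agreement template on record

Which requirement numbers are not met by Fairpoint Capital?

1. conflicts-of-interest disclosure present → met
2. compliance program review 112 days ago vs limit 120 → met
3. condition 'has custody of client assets' holds; best-execution review 448 days ago vs limit 730 → met
4. designated compliance officers 3 ≥ 2 → met
5. code-of-ethics attestation 85 days ago vs limit 90 → met
6. advisory agreement template absent → not met
7. registered adviser representatives 1 < 2 → not met
8. Form ADV amendment 376 days ago vs limit 730 → met
Not met: 6, 7

6, 7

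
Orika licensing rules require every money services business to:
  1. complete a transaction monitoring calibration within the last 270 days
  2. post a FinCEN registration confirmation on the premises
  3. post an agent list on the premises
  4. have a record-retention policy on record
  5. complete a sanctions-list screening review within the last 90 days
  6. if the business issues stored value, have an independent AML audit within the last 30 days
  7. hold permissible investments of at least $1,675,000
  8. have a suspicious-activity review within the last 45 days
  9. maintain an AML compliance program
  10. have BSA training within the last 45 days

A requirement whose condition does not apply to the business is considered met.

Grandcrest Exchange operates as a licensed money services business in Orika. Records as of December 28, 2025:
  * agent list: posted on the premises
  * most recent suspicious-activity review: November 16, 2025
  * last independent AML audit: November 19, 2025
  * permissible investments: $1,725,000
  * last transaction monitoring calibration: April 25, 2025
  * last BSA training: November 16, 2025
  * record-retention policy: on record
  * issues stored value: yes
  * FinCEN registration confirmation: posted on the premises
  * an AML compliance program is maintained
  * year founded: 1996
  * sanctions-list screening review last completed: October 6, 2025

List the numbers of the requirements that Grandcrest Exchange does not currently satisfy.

6

1. transaction monitoring calibration 247 days ago vs limit 270 → met
2. FinCEN registration confirmation present → met
3. agent list present → met
4. record-retention policy present → met
5. sanctions-list screening review 83 days ago vs limit 90 → met
6. condition 'issues stored value' holds; independent AML audit 39 days ago vs limit 30 → not met
7. permissible investments $1,725,000 ≥ $1,675,000 → met
8. suspicious-activity review 42 days ago vs limit 45 → met
9. AML compliance program present → met
10. BSA training 42 days ago vs limit 45 → met
Not met: 6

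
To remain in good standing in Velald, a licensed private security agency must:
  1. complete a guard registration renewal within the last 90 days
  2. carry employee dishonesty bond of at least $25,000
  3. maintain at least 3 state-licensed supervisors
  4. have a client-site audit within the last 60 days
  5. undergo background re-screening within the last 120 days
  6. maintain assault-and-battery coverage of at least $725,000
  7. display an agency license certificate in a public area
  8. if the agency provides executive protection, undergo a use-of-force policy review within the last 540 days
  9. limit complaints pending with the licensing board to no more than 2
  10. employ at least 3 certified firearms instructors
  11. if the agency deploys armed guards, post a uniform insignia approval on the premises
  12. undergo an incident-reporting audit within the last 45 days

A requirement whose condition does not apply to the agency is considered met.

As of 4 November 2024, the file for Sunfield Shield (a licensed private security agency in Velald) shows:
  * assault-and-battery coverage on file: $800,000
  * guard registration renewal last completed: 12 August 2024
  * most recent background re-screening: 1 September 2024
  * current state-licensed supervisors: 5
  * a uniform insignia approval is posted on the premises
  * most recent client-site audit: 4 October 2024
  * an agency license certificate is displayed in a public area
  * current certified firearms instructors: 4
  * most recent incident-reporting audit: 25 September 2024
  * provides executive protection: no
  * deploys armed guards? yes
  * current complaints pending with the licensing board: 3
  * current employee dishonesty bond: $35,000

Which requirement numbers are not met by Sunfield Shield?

1. guard registration renewal 84 days ago vs limit 90 → met
2. employee dishonesty bond $35,000 ≥ $25,000 → met
3. state-licensed supervisors 5 ≥ 3 → met
4. client-site audit 31 days ago vs limit 60 → met
5. background re-screening 64 days ago vs limit 120 → met
6. assault-and-battery coverage $800,000 ≥ $725,000 → met
7. agency license certificate present → met
8. condition 'provides executive protection' does not hold → requirement n/a → met
9. complaints pending with the licensing board 3 > 2 → not met
10. certified firearms instructors 4 ≥ 3 → met
11. condition 'deploys armed guards' holds; uniform insignia approval present → met
12. incident-reporting audit 40 days ago vs limit 45 → met
Not met: 9

9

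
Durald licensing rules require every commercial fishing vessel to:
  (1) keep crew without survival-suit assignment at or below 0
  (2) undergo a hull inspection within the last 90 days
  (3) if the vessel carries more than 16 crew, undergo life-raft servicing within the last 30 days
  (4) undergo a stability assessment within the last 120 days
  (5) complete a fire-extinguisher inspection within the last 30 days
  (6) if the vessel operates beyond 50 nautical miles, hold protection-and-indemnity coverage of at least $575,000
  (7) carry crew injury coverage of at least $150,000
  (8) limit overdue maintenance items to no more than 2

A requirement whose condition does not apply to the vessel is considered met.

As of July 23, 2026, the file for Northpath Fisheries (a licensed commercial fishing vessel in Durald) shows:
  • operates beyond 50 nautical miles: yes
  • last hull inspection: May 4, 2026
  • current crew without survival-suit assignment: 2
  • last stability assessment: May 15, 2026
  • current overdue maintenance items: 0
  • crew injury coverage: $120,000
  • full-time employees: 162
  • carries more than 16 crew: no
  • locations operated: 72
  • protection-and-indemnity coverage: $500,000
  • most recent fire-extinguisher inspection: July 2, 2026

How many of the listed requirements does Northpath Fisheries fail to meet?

1. crew without survival-suit assignment 2 > 0 → not met
2. hull inspection 80 days ago vs limit 90 → met
3. condition 'carries more than 16 crew' does not hold → requirement n/a → met
4. stability assessment 69 days ago vs limit 120 → met
5. fire-extinguisher inspection 21 days ago vs limit 30 → met
6. condition 'operates beyond 50 nautical miles' holds; protection-and-indemnity coverage $500,000 < $575,000 → not met
7. crew injury coverage $120,000 < $150,000 → not met
8. overdue maintenance items 0 ≤ 2 → met
Not met: 3 of 8

3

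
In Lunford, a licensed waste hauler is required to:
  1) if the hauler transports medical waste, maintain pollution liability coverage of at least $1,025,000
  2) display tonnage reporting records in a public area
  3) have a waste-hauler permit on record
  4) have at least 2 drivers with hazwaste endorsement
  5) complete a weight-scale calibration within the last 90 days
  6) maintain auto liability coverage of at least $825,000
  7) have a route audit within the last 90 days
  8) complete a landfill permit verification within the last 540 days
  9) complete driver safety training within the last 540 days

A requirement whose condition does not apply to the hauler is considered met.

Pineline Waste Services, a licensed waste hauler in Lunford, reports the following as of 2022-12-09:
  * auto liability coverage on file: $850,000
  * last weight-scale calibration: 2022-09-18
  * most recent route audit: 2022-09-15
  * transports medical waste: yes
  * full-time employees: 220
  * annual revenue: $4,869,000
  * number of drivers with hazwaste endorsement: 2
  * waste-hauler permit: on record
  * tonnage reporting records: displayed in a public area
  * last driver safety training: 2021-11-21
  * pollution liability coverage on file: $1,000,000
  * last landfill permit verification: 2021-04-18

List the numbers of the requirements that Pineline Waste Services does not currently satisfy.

1, 8

1. condition 'transports medical waste' holds; pollution liability coverage $1,000,000 < $1,025,000 → not met
2. tonnage reporting records present → met
3. waste-hauler permit present → met
4. drivers with hazwaste endorsement 2 ≥ 2 → met
5. weight-scale calibration 82 days ago vs limit 90 → met
6. auto liability coverage $850,000 ≥ $825,000 → met
7. route audit 85 days ago vs limit 90 → met
8. landfill permit verification 600 days ago vs limit 540 → not met
9. driver safety training 383 days ago vs limit 540 → met
Not met: 1, 8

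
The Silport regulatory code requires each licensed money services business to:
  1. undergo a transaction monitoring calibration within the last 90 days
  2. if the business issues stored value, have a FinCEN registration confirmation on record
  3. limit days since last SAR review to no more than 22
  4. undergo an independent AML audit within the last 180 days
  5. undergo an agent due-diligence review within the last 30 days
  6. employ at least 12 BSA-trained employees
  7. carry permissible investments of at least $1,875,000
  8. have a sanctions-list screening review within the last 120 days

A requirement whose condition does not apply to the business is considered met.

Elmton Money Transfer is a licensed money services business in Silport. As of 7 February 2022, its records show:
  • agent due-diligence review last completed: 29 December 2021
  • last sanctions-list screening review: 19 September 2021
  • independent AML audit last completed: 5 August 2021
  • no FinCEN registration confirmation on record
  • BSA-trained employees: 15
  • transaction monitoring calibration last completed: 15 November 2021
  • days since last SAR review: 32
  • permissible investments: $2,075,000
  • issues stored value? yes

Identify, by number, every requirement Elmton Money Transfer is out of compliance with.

2, 3, 4, 5, 8

1. transaction monitoring calibration 84 days ago vs limit 90 → met
2. condition 'issues stored value' holds; FinCEN registration confirmation absent → not met
3. days since last SAR review 32 > 22 → not met
4. independent AML audit 186 days ago vs limit 180 → not met
5. agent due-diligence review 40 days ago vs limit 30 → not met
6. BSA-trained employees 15 ≥ 12 → met
7. permissible investments $2,075,000 ≥ $1,875,000 → met
8. sanctions-list screening review 141 days ago vs limit 120 → not met
Not met: 2, 3, 4, 5, 8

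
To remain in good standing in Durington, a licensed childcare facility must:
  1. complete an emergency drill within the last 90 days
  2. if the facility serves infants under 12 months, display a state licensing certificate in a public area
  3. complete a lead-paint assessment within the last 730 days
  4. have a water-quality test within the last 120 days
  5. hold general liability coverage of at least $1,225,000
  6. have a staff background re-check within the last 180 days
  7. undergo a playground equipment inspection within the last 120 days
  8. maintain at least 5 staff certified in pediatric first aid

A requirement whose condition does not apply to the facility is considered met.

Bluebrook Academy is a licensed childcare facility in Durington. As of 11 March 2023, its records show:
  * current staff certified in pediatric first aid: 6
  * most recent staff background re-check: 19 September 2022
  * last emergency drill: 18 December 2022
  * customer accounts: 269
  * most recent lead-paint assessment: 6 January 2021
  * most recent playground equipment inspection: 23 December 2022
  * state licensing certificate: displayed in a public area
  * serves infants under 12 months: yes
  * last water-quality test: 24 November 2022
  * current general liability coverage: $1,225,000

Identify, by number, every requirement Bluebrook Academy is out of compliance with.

1. emergency drill 83 days ago vs limit 90 → met
2. condition 'serves infants under 12 months' holds; state licensing certificate present → met
3. lead-paint assessment 794 days ago vs limit 730 → not met
4. water-quality test 107 days ago vs limit 120 → met
5. general liability coverage $1,225,000 ≥ $1,225,000 → met
6. staff background re-check 173 days ago vs limit 180 → met
7. playground equipment inspection 78 days ago vs limit 120 → met
8. staff certified in pediatric first aid 6 ≥ 5 → met
Not met: 3

3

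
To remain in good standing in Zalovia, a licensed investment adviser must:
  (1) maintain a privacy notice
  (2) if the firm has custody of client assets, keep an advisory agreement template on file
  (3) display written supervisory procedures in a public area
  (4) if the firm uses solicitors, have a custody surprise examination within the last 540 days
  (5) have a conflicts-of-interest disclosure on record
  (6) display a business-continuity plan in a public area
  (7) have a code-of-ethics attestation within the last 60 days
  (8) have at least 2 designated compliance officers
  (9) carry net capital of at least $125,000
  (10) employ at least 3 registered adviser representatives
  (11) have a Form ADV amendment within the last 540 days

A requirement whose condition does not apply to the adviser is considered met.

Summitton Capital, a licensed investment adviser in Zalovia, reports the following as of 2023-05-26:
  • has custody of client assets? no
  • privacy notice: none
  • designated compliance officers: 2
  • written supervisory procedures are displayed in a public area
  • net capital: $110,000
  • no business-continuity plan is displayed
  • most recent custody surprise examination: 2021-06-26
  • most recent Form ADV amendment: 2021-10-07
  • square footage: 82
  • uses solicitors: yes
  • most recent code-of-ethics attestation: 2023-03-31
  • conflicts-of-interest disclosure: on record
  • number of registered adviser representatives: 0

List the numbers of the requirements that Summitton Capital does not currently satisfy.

1. privacy notice absent → not met
2. condition 'has custody of client assets' does not hold → requirement n/a → met
3. written supervisory procedures present → met
4. condition 'uses solicitors' holds; custody surprise examination 699 days ago vs limit 540 → not met
5. conflicts-of-interest disclosure present → met
6. business-continuity plan absent → not met
7. code-of-ethics attestation 56 days ago vs limit 60 → met
8. designated compliance officers 2 ≥ 2 → met
9. net capital $110,000 < $125,000 → not met
10. registered adviser representatives 0 < 3 → not met
11. Form ADV amendment 596 days ago vs limit 540 → not met
Not met: 1, 4, 6, 9, 10, 11

1, 4, 6, 9, 10, 11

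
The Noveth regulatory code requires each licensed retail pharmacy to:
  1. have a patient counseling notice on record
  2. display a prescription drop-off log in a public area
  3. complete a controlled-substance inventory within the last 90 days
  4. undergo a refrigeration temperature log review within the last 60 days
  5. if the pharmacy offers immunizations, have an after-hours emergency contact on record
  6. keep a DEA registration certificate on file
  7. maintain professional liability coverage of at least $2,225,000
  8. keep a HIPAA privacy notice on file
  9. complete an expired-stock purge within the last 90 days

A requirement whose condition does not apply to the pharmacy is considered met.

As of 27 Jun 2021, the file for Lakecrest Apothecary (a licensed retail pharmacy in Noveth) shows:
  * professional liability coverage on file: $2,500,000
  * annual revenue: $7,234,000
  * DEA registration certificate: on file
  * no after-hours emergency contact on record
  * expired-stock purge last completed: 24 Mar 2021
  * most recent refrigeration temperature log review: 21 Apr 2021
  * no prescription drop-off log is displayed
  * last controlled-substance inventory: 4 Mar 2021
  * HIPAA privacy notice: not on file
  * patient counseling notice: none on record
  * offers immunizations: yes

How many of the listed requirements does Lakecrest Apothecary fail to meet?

1. patient counseling notice absent → not met
2. prescription drop-off log absent → not met
3. controlled-substance inventory 115 days ago vs limit 90 → not met
4. refrigeration temperature log review 67 days ago vs limit 60 → not met
5. condition 'offers immunizations' holds; after-hours emergency contact absent → not met
6. DEA registration certificate present → met
7. professional liability coverage $2,500,000 ≥ $2,225,000 → met
8. HIPAA privacy notice absent → not met
9. expired-stock purge 95 days ago vs limit 90 → not met
Not met: 7 of 9

7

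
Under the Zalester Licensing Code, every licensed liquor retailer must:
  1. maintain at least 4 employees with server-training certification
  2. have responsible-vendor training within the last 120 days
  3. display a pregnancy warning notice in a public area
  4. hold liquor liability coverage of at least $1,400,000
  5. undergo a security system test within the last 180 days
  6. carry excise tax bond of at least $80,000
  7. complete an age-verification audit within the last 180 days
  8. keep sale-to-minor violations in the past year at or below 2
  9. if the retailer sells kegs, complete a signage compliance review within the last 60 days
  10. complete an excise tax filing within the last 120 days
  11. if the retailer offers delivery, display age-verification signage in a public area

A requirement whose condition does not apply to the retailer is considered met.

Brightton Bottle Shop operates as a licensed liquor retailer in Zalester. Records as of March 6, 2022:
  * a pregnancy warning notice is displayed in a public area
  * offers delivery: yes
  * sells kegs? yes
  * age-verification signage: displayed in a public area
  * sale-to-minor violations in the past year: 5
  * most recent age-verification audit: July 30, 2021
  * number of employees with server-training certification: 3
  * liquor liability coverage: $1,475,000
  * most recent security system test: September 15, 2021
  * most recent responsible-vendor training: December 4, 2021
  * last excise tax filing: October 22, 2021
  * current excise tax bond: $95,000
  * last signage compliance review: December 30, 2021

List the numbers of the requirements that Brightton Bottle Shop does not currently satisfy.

1, 7, 8, 9, 10

1. employees with server-training certification 3 < 4 → not met
2. responsible-vendor training 92 days ago vs limit 120 → met
3. pregnancy warning notice present → met
4. liquor liability coverage $1,475,000 ≥ $1,400,000 → met
5. security system test 172 days ago vs limit 180 → met
6. excise tax bond $95,000 ≥ $80,000 → met
7. age-verification audit 219 days ago vs limit 180 → not met
8. sale-to-minor violations in the past year 5 > 2 → not met
9. condition 'sells kegs' holds; signage compliance review 66 days ago vs limit 60 → not met
10. excise tax filing 135 days ago vs limit 120 → not met
11. condition 'offers delivery' holds; age-verification signage present → met
Not met: 1, 7, 8, 9, 10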